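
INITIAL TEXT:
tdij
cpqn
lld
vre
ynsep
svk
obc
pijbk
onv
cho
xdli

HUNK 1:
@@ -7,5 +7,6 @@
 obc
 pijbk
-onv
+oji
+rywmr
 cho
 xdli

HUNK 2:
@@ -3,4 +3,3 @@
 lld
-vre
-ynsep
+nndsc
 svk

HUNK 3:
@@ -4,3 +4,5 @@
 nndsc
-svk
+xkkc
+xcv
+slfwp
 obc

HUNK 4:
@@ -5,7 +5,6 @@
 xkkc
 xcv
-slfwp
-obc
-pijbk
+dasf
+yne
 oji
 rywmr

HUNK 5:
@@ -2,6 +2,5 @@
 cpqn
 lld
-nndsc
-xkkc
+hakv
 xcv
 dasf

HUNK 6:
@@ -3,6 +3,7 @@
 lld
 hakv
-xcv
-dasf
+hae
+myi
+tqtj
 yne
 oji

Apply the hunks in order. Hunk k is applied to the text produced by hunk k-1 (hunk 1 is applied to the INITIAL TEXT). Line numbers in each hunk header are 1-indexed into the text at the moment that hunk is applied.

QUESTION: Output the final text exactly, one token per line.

Answer: tdij
cpqn
lld
hakv
hae
myi
tqtj
yne
oji
rywmr
cho
xdli

Derivation:
Hunk 1: at line 7 remove [onv] add [oji,rywmr] -> 12 lines: tdij cpqn lld vre ynsep svk obc pijbk oji rywmr cho xdli
Hunk 2: at line 3 remove [vre,ynsep] add [nndsc] -> 11 lines: tdij cpqn lld nndsc svk obc pijbk oji rywmr cho xdli
Hunk 3: at line 4 remove [svk] add [xkkc,xcv,slfwp] -> 13 lines: tdij cpqn lld nndsc xkkc xcv slfwp obc pijbk oji rywmr cho xdli
Hunk 4: at line 5 remove [slfwp,obc,pijbk] add [dasf,yne] -> 12 lines: tdij cpqn lld nndsc xkkc xcv dasf yne oji rywmr cho xdli
Hunk 5: at line 2 remove [nndsc,xkkc] add [hakv] -> 11 lines: tdij cpqn lld hakv xcv dasf yne oji rywmr cho xdli
Hunk 6: at line 3 remove [xcv,dasf] add [hae,myi,tqtj] -> 12 lines: tdij cpqn lld hakv hae myi tqtj yne oji rywmr cho xdli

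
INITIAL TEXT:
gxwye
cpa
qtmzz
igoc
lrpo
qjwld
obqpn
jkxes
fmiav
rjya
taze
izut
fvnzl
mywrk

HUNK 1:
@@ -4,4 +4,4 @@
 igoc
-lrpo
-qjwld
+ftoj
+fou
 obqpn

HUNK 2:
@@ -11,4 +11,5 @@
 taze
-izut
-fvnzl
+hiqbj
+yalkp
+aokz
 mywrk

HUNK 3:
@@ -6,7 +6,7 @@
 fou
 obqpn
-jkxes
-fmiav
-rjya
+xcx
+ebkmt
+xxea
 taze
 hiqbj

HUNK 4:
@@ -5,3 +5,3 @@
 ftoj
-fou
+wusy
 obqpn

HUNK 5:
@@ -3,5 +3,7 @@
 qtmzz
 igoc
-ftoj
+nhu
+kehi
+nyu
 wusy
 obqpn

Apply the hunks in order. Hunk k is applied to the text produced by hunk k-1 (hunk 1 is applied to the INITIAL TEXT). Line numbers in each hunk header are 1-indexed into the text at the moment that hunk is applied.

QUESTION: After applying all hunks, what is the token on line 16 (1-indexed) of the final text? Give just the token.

Hunk 1: at line 4 remove [lrpo,qjwld] add [ftoj,fou] -> 14 lines: gxwye cpa qtmzz igoc ftoj fou obqpn jkxes fmiav rjya taze izut fvnzl mywrk
Hunk 2: at line 11 remove [izut,fvnzl] add [hiqbj,yalkp,aokz] -> 15 lines: gxwye cpa qtmzz igoc ftoj fou obqpn jkxes fmiav rjya taze hiqbj yalkp aokz mywrk
Hunk 3: at line 6 remove [jkxes,fmiav,rjya] add [xcx,ebkmt,xxea] -> 15 lines: gxwye cpa qtmzz igoc ftoj fou obqpn xcx ebkmt xxea taze hiqbj yalkp aokz mywrk
Hunk 4: at line 5 remove [fou] add [wusy] -> 15 lines: gxwye cpa qtmzz igoc ftoj wusy obqpn xcx ebkmt xxea taze hiqbj yalkp aokz mywrk
Hunk 5: at line 3 remove [ftoj] add [nhu,kehi,nyu] -> 17 lines: gxwye cpa qtmzz igoc nhu kehi nyu wusy obqpn xcx ebkmt xxea taze hiqbj yalkp aokz mywrk
Final line 16: aokz

Answer: aokz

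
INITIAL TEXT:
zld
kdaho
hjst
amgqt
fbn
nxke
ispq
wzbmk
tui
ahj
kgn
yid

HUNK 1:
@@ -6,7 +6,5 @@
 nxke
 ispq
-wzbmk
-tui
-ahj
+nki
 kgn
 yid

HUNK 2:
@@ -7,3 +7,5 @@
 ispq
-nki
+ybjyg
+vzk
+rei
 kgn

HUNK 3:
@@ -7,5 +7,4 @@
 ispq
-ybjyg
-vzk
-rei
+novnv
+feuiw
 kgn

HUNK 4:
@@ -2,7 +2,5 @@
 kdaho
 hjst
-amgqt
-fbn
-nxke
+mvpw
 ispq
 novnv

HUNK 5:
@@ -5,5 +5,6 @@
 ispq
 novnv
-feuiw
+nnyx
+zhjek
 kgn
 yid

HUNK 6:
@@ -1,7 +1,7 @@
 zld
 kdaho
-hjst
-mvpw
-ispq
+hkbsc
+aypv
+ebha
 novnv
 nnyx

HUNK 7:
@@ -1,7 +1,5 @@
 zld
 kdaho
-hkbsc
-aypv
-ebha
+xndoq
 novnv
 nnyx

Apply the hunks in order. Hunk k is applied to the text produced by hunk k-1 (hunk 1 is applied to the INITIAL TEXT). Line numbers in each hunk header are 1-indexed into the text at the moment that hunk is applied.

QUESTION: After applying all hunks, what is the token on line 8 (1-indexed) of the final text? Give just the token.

Answer: yid

Derivation:
Hunk 1: at line 6 remove [wzbmk,tui,ahj] add [nki] -> 10 lines: zld kdaho hjst amgqt fbn nxke ispq nki kgn yid
Hunk 2: at line 7 remove [nki] add [ybjyg,vzk,rei] -> 12 lines: zld kdaho hjst amgqt fbn nxke ispq ybjyg vzk rei kgn yid
Hunk 3: at line 7 remove [ybjyg,vzk,rei] add [novnv,feuiw] -> 11 lines: zld kdaho hjst amgqt fbn nxke ispq novnv feuiw kgn yid
Hunk 4: at line 2 remove [amgqt,fbn,nxke] add [mvpw] -> 9 lines: zld kdaho hjst mvpw ispq novnv feuiw kgn yid
Hunk 5: at line 5 remove [feuiw] add [nnyx,zhjek] -> 10 lines: zld kdaho hjst mvpw ispq novnv nnyx zhjek kgn yid
Hunk 6: at line 1 remove [hjst,mvpw,ispq] add [hkbsc,aypv,ebha] -> 10 lines: zld kdaho hkbsc aypv ebha novnv nnyx zhjek kgn yid
Hunk 7: at line 1 remove [hkbsc,aypv,ebha] add [xndoq] -> 8 lines: zld kdaho xndoq novnv nnyx zhjek kgn yid
Final line 8: yid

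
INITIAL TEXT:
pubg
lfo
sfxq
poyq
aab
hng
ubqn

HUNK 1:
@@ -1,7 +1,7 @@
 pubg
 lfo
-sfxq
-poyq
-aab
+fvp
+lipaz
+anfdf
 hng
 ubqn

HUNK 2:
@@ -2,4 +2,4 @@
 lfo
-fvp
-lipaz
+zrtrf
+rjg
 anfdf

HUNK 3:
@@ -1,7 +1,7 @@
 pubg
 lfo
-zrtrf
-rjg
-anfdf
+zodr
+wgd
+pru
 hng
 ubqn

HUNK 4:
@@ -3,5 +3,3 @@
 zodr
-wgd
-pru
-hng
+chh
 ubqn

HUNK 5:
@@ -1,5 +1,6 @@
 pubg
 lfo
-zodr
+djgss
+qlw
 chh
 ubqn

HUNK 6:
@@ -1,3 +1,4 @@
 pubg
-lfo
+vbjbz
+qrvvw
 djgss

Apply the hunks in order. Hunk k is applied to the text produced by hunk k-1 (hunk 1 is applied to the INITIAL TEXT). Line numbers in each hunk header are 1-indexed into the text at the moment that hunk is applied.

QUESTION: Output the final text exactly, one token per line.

Answer: pubg
vbjbz
qrvvw
djgss
qlw
chh
ubqn

Derivation:
Hunk 1: at line 1 remove [sfxq,poyq,aab] add [fvp,lipaz,anfdf] -> 7 lines: pubg lfo fvp lipaz anfdf hng ubqn
Hunk 2: at line 2 remove [fvp,lipaz] add [zrtrf,rjg] -> 7 lines: pubg lfo zrtrf rjg anfdf hng ubqn
Hunk 3: at line 1 remove [zrtrf,rjg,anfdf] add [zodr,wgd,pru] -> 7 lines: pubg lfo zodr wgd pru hng ubqn
Hunk 4: at line 3 remove [wgd,pru,hng] add [chh] -> 5 lines: pubg lfo zodr chh ubqn
Hunk 5: at line 1 remove [zodr] add [djgss,qlw] -> 6 lines: pubg lfo djgss qlw chh ubqn
Hunk 6: at line 1 remove [lfo] add [vbjbz,qrvvw] -> 7 lines: pubg vbjbz qrvvw djgss qlw chh ubqn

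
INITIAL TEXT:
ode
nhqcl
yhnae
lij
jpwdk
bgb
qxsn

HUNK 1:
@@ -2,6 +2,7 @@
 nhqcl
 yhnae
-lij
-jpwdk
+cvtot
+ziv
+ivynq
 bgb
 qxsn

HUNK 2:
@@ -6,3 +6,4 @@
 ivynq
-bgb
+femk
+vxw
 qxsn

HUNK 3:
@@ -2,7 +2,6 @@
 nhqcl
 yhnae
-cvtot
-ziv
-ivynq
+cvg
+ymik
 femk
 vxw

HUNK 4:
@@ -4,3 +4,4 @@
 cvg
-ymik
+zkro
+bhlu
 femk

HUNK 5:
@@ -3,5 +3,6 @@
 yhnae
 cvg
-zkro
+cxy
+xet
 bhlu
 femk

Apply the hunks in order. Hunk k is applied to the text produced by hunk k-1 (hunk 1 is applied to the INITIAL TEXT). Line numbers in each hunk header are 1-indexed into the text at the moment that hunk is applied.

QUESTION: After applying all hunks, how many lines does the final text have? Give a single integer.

Answer: 10

Derivation:
Hunk 1: at line 2 remove [lij,jpwdk] add [cvtot,ziv,ivynq] -> 8 lines: ode nhqcl yhnae cvtot ziv ivynq bgb qxsn
Hunk 2: at line 6 remove [bgb] add [femk,vxw] -> 9 lines: ode nhqcl yhnae cvtot ziv ivynq femk vxw qxsn
Hunk 3: at line 2 remove [cvtot,ziv,ivynq] add [cvg,ymik] -> 8 lines: ode nhqcl yhnae cvg ymik femk vxw qxsn
Hunk 4: at line 4 remove [ymik] add [zkro,bhlu] -> 9 lines: ode nhqcl yhnae cvg zkro bhlu femk vxw qxsn
Hunk 5: at line 3 remove [zkro] add [cxy,xet] -> 10 lines: ode nhqcl yhnae cvg cxy xet bhlu femk vxw qxsn
Final line count: 10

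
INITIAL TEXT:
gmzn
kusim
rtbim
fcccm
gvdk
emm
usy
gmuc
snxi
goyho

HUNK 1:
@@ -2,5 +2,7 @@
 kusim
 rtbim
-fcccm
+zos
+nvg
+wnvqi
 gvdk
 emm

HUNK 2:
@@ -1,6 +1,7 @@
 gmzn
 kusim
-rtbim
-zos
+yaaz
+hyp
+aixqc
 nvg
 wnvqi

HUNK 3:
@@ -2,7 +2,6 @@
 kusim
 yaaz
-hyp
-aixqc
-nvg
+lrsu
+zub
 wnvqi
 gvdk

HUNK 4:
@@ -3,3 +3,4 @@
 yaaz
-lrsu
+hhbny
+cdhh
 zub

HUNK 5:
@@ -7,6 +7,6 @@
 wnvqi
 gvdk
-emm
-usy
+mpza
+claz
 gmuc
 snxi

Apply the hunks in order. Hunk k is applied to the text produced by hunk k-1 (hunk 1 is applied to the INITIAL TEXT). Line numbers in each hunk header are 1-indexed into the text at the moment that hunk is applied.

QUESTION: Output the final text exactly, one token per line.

Answer: gmzn
kusim
yaaz
hhbny
cdhh
zub
wnvqi
gvdk
mpza
claz
gmuc
snxi
goyho

Derivation:
Hunk 1: at line 2 remove [fcccm] add [zos,nvg,wnvqi] -> 12 lines: gmzn kusim rtbim zos nvg wnvqi gvdk emm usy gmuc snxi goyho
Hunk 2: at line 1 remove [rtbim,zos] add [yaaz,hyp,aixqc] -> 13 lines: gmzn kusim yaaz hyp aixqc nvg wnvqi gvdk emm usy gmuc snxi goyho
Hunk 3: at line 2 remove [hyp,aixqc,nvg] add [lrsu,zub] -> 12 lines: gmzn kusim yaaz lrsu zub wnvqi gvdk emm usy gmuc snxi goyho
Hunk 4: at line 3 remove [lrsu] add [hhbny,cdhh] -> 13 lines: gmzn kusim yaaz hhbny cdhh zub wnvqi gvdk emm usy gmuc snxi goyho
Hunk 5: at line 7 remove [emm,usy] add [mpza,claz] -> 13 lines: gmzn kusim yaaz hhbny cdhh zub wnvqi gvdk mpza claz gmuc snxi goyho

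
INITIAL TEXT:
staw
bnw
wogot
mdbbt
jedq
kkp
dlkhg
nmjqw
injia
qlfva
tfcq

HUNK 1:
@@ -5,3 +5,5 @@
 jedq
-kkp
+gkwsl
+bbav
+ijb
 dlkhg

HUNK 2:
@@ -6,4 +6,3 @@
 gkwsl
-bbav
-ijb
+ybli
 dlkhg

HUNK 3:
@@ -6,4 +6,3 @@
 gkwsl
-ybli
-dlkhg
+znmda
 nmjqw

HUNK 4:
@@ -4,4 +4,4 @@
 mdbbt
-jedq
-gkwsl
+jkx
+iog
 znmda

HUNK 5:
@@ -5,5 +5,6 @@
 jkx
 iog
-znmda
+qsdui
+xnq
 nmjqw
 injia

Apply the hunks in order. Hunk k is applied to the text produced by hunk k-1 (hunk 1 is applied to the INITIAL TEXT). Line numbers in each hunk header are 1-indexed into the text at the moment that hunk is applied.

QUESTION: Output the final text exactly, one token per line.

Answer: staw
bnw
wogot
mdbbt
jkx
iog
qsdui
xnq
nmjqw
injia
qlfva
tfcq

Derivation:
Hunk 1: at line 5 remove [kkp] add [gkwsl,bbav,ijb] -> 13 lines: staw bnw wogot mdbbt jedq gkwsl bbav ijb dlkhg nmjqw injia qlfva tfcq
Hunk 2: at line 6 remove [bbav,ijb] add [ybli] -> 12 lines: staw bnw wogot mdbbt jedq gkwsl ybli dlkhg nmjqw injia qlfva tfcq
Hunk 3: at line 6 remove [ybli,dlkhg] add [znmda] -> 11 lines: staw bnw wogot mdbbt jedq gkwsl znmda nmjqw injia qlfva tfcq
Hunk 4: at line 4 remove [jedq,gkwsl] add [jkx,iog] -> 11 lines: staw bnw wogot mdbbt jkx iog znmda nmjqw injia qlfva tfcq
Hunk 5: at line 5 remove [znmda] add [qsdui,xnq] -> 12 lines: staw bnw wogot mdbbt jkx iog qsdui xnq nmjqw injia qlfva tfcq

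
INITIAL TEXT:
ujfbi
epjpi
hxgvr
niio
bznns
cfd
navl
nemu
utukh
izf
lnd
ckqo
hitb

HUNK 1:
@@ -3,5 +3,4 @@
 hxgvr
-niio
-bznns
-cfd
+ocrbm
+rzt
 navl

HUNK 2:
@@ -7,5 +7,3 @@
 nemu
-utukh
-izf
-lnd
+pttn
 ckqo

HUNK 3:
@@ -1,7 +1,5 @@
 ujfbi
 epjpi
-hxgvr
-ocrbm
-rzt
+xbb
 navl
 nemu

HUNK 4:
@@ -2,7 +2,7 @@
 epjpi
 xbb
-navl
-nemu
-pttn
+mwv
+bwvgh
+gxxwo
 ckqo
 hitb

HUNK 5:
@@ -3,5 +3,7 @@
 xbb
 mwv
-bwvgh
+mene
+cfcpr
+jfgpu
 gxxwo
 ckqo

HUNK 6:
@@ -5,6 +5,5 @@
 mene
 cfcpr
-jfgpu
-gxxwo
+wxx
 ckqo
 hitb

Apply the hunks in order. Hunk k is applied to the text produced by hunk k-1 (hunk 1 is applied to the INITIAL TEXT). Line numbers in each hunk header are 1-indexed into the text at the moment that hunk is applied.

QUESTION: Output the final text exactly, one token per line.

Hunk 1: at line 3 remove [niio,bznns,cfd] add [ocrbm,rzt] -> 12 lines: ujfbi epjpi hxgvr ocrbm rzt navl nemu utukh izf lnd ckqo hitb
Hunk 2: at line 7 remove [utukh,izf,lnd] add [pttn] -> 10 lines: ujfbi epjpi hxgvr ocrbm rzt navl nemu pttn ckqo hitb
Hunk 3: at line 1 remove [hxgvr,ocrbm,rzt] add [xbb] -> 8 lines: ujfbi epjpi xbb navl nemu pttn ckqo hitb
Hunk 4: at line 2 remove [navl,nemu,pttn] add [mwv,bwvgh,gxxwo] -> 8 lines: ujfbi epjpi xbb mwv bwvgh gxxwo ckqo hitb
Hunk 5: at line 3 remove [bwvgh] add [mene,cfcpr,jfgpu] -> 10 lines: ujfbi epjpi xbb mwv mene cfcpr jfgpu gxxwo ckqo hitb
Hunk 6: at line 5 remove [jfgpu,gxxwo] add [wxx] -> 9 lines: ujfbi epjpi xbb mwv mene cfcpr wxx ckqo hitb

Answer: ujfbi
epjpi
xbb
mwv
mene
cfcpr
wxx
ckqo
hitb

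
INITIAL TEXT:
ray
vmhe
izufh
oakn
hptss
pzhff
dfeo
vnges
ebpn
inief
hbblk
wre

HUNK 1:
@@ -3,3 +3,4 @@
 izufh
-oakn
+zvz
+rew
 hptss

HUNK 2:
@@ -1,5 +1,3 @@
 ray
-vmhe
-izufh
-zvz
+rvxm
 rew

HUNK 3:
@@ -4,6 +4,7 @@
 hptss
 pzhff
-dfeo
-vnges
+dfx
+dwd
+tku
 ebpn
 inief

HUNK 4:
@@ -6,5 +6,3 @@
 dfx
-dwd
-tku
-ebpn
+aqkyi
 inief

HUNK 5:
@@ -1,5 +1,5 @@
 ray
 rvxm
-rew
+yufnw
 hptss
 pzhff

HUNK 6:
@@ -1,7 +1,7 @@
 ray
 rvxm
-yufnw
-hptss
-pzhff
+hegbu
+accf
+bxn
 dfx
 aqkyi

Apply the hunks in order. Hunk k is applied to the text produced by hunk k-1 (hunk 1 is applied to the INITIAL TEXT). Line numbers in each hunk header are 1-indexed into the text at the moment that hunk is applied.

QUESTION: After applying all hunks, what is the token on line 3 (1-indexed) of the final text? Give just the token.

Hunk 1: at line 3 remove [oakn] add [zvz,rew] -> 13 lines: ray vmhe izufh zvz rew hptss pzhff dfeo vnges ebpn inief hbblk wre
Hunk 2: at line 1 remove [vmhe,izufh,zvz] add [rvxm] -> 11 lines: ray rvxm rew hptss pzhff dfeo vnges ebpn inief hbblk wre
Hunk 3: at line 4 remove [dfeo,vnges] add [dfx,dwd,tku] -> 12 lines: ray rvxm rew hptss pzhff dfx dwd tku ebpn inief hbblk wre
Hunk 4: at line 6 remove [dwd,tku,ebpn] add [aqkyi] -> 10 lines: ray rvxm rew hptss pzhff dfx aqkyi inief hbblk wre
Hunk 5: at line 1 remove [rew] add [yufnw] -> 10 lines: ray rvxm yufnw hptss pzhff dfx aqkyi inief hbblk wre
Hunk 6: at line 1 remove [yufnw,hptss,pzhff] add [hegbu,accf,bxn] -> 10 lines: ray rvxm hegbu accf bxn dfx aqkyi inief hbblk wre
Final line 3: hegbu

Answer: hegbu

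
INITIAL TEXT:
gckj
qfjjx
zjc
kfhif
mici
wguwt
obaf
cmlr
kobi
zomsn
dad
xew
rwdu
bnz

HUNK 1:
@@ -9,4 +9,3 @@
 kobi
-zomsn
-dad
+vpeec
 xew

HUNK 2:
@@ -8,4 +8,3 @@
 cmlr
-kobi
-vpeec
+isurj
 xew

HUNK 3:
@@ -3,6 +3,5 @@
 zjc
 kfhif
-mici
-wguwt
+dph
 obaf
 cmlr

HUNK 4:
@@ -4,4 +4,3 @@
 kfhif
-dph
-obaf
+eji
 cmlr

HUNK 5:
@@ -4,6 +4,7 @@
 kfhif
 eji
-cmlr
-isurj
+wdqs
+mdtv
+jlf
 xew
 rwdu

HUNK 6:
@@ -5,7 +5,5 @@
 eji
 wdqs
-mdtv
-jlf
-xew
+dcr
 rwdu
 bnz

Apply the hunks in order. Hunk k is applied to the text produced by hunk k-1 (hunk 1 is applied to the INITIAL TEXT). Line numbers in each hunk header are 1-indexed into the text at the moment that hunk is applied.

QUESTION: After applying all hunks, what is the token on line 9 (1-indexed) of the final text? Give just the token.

Answer: bnz

Derivation:
Hunk 1: at line 9 remove [zomsn,dad] add [vpeec] -> 13 lines: gckj qfjjx zjc kfhif mici wguwt obaf cmlr kobi vpeec xew rwdu bnz
Hunk 2: at line 8 remove [kobi,vpeec] add [isurj] -> 12 lines: gckj qfjjx zjc kfhif mici wguwt obaf cmlr isurj xew rwdu bnz
Hunk 3: at line 3 remove [mici,wguwt] add [dph] -> 11 lines: gckj qfjjx zjc kfhif dph obaf cmlr isurj xew rwdu bnz
Hunk 4: at line 4 remove [dph,obaf] add [eji] -> 10 lines: gckj qfjjx zjc kfhif eji cmlr isurj xew rwdu bnz
Hunk 5: at line 4 remove [cmlr,isurj] add [wdqs,mdtv,jlf] -> 11 lines: gckj qfjjx zjc kfhif eji wdqs mdtv jlf xew rwdu bnz
Hunk 6: at line 5 remove [mdtv,jlf,xew] add [dcr] -> 9 lines: gckj qfjjx zjc kfhif eji wdqs dcr rwdu bnz
Final line 9: bnz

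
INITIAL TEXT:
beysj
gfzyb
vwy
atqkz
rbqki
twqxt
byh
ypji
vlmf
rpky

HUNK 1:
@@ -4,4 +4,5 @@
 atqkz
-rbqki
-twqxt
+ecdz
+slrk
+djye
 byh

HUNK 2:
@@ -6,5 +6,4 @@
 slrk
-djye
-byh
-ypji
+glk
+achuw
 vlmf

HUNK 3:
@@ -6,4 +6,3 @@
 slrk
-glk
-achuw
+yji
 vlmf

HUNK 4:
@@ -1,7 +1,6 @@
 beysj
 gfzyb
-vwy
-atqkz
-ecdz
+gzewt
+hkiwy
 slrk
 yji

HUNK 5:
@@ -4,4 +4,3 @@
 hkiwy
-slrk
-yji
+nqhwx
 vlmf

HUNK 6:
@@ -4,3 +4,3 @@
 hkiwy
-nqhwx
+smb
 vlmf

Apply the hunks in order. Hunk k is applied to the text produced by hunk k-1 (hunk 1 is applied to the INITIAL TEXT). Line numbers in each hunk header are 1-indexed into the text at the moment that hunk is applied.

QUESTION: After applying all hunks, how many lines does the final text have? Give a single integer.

Answer: 7

Derivation:
Hunk 1: at line 4 remove [rbqki,twqxt] add [ecdz,slrk,djye] -> 11 lines: beysj gfzyb vwy atqkz ecdz slrk djye byh ypji vlmf rpky
Hunk 2: at line 6 remove [djye,byh,ypji] add [glk,achuw] -> 10 lines: beysj gfzyb vwy atqkz ecdz slrk glk achuw vlmf rpky
Hunk 3: at line 6 remove [glk,achuw] add [yji] -> 9 lines: beysj gfzyb vwy atqkz ecdz slrk yji vlmf rpky
Hunk 4: at line 1 remove [vwy,atqkz,ecdz] add [gzewt,hkiwy] -> 8 lines: beysj gfzyb gzewt hkiwy slrk yji vlmf rpky
Hunk 5: at line 4 remove [slrk,yji] add [nqhwx] -> 7 lines: beysj gfzyb gzewt hkiwy nqhwx vlmf rpky
Hunk 6: at line 4 remove [nqhwx] add [smb] -> 7 lines: beysj gfzyb gzewt hkiwy smb vlmf rpky
Final line count: 7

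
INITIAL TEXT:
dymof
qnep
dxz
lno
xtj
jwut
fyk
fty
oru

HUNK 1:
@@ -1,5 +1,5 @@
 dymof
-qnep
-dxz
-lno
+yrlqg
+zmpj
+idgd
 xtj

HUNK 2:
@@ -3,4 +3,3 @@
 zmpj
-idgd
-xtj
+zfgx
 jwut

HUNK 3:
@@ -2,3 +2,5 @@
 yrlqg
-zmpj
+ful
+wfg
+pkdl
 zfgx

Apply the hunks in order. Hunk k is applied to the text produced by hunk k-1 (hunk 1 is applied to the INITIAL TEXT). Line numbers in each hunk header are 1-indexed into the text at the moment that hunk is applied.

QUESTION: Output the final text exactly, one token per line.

Answer: dymof
yrlqg
ful
wfg
pkdl
zfgx
jwut
fyk
fty
oru

Derivation:
Hunk 1: at line 1 remove [qnep,dxz,lno] add [yrlqg,zmpj,idgd] -> 9 lines: dymof yrlqg zmpj idgd xtj jwut fyk fty oru
Hunk 2: at line 3 remove [idgd,xtj] add [zfgx] -> 8 lines: dymof yrlqg zmpj zfgx jwut fyk fty oru
Hunk 3: at line 2 remove [zmpj] add [ful,wfg,pkdl] -> 10 lines: dymof yrlqg ful wfg pkdl zfgx jwut fyk fty oru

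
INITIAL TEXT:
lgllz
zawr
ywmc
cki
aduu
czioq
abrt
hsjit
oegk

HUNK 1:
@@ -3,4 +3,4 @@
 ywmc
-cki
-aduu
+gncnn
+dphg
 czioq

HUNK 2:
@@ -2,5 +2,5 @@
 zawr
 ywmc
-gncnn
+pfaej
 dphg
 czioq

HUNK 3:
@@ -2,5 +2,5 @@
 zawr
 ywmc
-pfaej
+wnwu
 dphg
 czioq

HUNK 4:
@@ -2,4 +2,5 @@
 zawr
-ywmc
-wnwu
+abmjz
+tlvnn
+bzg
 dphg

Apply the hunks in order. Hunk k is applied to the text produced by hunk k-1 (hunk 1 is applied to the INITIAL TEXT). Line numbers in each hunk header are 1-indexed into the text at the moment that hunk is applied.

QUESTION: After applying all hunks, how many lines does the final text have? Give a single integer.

Hunk 1: at line 3 remove [cki,aduu] add [gncnn,dphg] -> 9 lines: lgllz zawr ywmc gncnn dphg czioq abrt hsjit oegk
Hunk 2: at line 2 remove [gncnn] add [pfaej] -> 9 lines: lgllz zawr ywmc pfaej dphg czioq abrt hsjit oegk
Hunk 3: at line 2 remove [pfaej] add [wnwu] -> 9 lines: lgllz zawr ywmc wnwu dphg czioq abrt hsjit oegk
Hunk 4: at line 2 remove [ywmc,wnwu] add [abmjz,tlvnn,bzg] -> 10 lines: lgllz zawr abmjz tlvnn bzg dphg czioq abrt hsjit oegk
Final line count: 10

Answer: 10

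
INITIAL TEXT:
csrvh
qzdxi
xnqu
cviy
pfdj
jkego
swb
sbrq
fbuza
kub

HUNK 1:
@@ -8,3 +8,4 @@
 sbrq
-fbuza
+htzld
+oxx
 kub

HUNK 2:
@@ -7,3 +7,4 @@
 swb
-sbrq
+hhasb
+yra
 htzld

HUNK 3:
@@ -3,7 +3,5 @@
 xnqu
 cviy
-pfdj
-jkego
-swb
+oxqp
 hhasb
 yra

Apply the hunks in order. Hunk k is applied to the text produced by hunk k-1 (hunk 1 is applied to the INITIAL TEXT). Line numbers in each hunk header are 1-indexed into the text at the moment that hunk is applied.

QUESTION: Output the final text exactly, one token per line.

Hunk 1: at line 8 remove [fbuza] add [htzld,oxx] -> 11 lines: csrvh qzdxi xnqu cviy pfdj jkego swb sbrq htzld oxx kub
Hunk 2: at line 7 remove [sbrq] add [hhasb,yra] -> 12 lines: csrvh qzdxi xnqu cviy pfdj jkego swb hhasb yra htzld oxx kub
Hunk 3: at line 3 remove [pfdj,jkego,swb] add [oxqp] -> 10 lines: csrvh qzdxi xnqu cviy oxqp hhasb yra htzld oxx kub

Answer: csrvh
qzdxi
xnqu
cviy
oxqp
hhasb
yra
htzld
oxx
kub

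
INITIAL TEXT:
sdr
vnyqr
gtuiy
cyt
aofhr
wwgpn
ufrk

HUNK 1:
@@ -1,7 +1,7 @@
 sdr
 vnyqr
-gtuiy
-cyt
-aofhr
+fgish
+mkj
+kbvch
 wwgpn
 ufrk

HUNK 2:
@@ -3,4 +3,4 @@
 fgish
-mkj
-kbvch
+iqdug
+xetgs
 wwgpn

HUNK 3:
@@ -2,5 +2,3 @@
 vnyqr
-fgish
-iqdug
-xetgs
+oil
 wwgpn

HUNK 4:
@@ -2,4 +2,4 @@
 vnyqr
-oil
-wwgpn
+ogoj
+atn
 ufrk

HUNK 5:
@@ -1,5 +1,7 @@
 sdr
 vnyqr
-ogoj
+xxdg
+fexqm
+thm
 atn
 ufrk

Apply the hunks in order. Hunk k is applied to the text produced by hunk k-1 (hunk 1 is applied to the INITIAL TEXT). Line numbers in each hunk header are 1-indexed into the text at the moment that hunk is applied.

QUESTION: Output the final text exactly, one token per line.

Answer: sdr
vnyqr
xxdg
fexqm
thm
atn
ufrk

Derivation:
Hunk 1: at line 1 remove [gtuiy,cyt,aofhr] add [fgish,mkj,kbvch] -> 7 lines: sdr vnyqr fgish mkj kbvch wwgpn ufrk
Hunk 2: at line 3 remove [mkj,kbvch] add [iqdug,xetgs] -> 7 lines: sdr vnyqr fgish iqdug xetgs wwgpn ufrk
Hunk 3: at line 2 remove [fgish,iqdug,xetgs] add [oil] -> 5 lines: sdr vnyqr oil wwgpn ufrk
Hunk 4: at line 2 remove [oil,wwgpn] add [ogoj,atn] -> 5 lines: sdr vnyqr ogoj atn ufrk
Hunk 5: at line 1 remove [ogoj] add [xxdg,fexqm,thm] -> 7 lines: sdr vnyqr xxdg fexqm thm atn ufrk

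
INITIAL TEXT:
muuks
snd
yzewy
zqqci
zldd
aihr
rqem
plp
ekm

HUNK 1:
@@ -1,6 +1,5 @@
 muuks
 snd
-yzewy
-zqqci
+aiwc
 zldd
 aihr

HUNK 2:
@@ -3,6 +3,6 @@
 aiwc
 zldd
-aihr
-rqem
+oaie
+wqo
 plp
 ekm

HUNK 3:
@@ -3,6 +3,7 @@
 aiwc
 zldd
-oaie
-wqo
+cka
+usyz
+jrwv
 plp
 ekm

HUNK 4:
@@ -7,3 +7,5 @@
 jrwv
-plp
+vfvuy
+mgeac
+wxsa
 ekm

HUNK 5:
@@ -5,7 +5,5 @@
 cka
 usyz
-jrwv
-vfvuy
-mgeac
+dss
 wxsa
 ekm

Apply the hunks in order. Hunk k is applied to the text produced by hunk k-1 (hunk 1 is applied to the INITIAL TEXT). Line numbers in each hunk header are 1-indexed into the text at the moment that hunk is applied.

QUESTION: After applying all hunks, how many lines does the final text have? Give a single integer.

Hunk 1: at line 1 remove [yzewy,zqqci] add [aiwc] -> 8 lines: muuks snd aiwc zldd aihr rqem plp ekm
Hunk 2: at line 3 remove [aihr,rqem] add [oaie,wqo] -> 8 lines: muuks snd aiwc zldd oaie wqo plp ekm
Hunk 3: at line 3 remove [oaie,wqo] add [cka,usyz,jrwv] -> 9 lines: muuks snd aiwc zldd cka usyz jrwv plp ekm
Hunk 4: at line 7 remove [plp] add [vfvuy,mgeac,wxsa] -> 11 lines: muuks snd aiwc zldd cka usyz jrwv vfvuy mgeac wxsa ekm
Hunk 5: at line 5 remove [jrwv,vfvuy,mgeac] add [dss] -> 9 lines: muuks snd aiwc zldd cka usyz dss wxsa ekm
Final line count: 9

Answer: 9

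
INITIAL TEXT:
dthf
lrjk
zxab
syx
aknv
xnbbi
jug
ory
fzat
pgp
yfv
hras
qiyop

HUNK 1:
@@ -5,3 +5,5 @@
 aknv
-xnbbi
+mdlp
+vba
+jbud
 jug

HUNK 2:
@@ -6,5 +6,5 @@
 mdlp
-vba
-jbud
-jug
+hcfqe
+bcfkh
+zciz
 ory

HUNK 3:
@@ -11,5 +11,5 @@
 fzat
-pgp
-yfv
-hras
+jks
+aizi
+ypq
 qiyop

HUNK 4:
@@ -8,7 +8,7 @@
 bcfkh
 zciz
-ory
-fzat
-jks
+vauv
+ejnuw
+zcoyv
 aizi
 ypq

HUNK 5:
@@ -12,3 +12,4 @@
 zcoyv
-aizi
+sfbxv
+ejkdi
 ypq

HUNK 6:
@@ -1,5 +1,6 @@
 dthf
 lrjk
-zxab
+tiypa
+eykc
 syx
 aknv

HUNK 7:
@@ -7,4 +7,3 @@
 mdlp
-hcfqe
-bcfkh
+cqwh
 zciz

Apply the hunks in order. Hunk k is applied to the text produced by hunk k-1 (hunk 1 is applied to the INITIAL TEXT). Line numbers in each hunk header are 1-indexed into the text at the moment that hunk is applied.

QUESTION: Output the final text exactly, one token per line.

Answer: dthf
lrjk
tiypa
eykc
syx
aknv
mdlp
cqwh
zciz
vauv
ejnuw
zcoyv
sfbxv
ejkdi
ypq
qiyop

Derivation:
Hunk 1: at line 5 remove [xnbbi] add [mdlp,vba,jbud] -> 15 lines: dthf lrjk zxab syx aknv mdlp vba jbud jug ory fzat pgp yfv hras qiyop
Hunk 2: at line 6 remove [vba,jbud,jug] add [hcfqe,bcfkh,zciz] -> 15 lines: dthf lrjk zxab syx aknv mdlp hcfqe bcfkh zciz ory fzat pgp yfv hras qiyop
Hunk 3: at line 11 remove [pgp,yfv,hras] add [jks,aizi,ypq] -> 15 lines: dthf lrjk zxab syx aknv mdlp hcfqe bcfkh zciz ory fzat jks aizi ypq qiyop
Hunk 4: at line 8 remove [ory,fzat,jks] add [vauv,ejnuw,zcoyv] -> 15 lines: dthf lrjk zxab syx aknv mdlp hcfqe bcfkh zciz vauv ejnuw zcoyv aizi ypq qiyop
Hunk 5: at line 12 remove [aizi] add [sfbxv,ejkdi] -> 16 lines: dthf lrjk zxab syx aknv mdlp hcfqe bcfkh zciz vauv ejnuw zcoyv sfbxv ejkdi ypq qiyop
Hunk 6: at line 1 remove [zxab] add [tiypa,eykc] -> 17 lines: dthf lrjk tiypa eykc syx aknv mdlp hcfqe bcfkh zciz vauv ejnuw zcoyv sfbxv ejkdi ypq qiyop
Hunk 7: at line 7 remove [hcfqe,bcfkh] add [cqwh] -> 16 lines: dthf lrjk tiypa eykc syx aknv mdlp cqwh zciz vauv ejnuw zcoyv sfbxv ejkdi ypq qiyop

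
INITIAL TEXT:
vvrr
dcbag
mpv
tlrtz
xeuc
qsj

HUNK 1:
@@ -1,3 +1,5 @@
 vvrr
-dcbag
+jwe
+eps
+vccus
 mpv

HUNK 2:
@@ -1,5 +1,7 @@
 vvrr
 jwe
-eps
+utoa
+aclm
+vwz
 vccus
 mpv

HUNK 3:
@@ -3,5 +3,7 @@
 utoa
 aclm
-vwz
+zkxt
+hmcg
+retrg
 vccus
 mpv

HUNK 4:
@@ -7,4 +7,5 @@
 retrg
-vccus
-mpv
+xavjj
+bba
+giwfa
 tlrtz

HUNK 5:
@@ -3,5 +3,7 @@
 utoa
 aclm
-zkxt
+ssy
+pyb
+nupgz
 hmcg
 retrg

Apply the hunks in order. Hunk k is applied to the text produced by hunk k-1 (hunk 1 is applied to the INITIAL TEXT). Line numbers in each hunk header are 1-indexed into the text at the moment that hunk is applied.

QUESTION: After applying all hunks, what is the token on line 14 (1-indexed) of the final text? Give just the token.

Hunk 1: at line 1 remove [dcbag] add [jwe,eps,vccus] -> 8 lines: vvrr jwe eps vccus mpv tlrtz xeuc qsj
Hunk 2: at line 1 remove [eps] add [utoa,aclm,vwz] -> 10 lines: vvrr jwe utoa aclm vwz vccus mpv tlrtz xeuc qsj
Hunk 3: at line 3 remove [vwz] add [zkxt,hmcg,retrg] -> 12 lines: vvrr jwe utoa aclm zkxt hmcg retrg vccus mpv tlrtz xeuc qsj
Hunk 4: at line 7 remove [vccus,mpv] add [xavjj,bba,giwfa] -> 13 lines: vvrr jwe utoa aclm zkxt hmcg retrg xavjj bba giwfa tlrtz xeuc qsj
Hunk 5: at line 3 remove [zkxt] add [ssy,pyb,nupgz] -> 15 lines: vvrr jwe utoa aclm ssy pyb nupgz hmcg retrg xavjj bba giwfa tlrtz xeuc qsj
Final line 14: xeuc

Answer: xeuc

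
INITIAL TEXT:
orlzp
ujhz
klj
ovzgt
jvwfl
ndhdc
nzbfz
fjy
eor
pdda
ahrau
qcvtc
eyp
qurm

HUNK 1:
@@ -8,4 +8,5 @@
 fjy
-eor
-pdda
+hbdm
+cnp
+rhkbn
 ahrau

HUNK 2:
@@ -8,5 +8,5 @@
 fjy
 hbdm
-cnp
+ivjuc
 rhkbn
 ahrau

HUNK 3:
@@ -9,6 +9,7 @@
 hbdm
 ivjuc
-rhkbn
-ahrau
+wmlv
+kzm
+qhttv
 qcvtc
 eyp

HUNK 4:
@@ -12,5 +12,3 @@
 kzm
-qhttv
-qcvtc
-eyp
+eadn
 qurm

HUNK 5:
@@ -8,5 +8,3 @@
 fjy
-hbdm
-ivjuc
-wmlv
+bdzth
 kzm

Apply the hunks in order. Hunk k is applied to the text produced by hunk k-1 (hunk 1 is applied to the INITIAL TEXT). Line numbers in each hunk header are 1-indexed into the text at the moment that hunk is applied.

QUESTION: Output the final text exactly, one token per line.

Hunk 1: at line 8 remove [eor,pdda] add [hbdm,cnp,rhkbn] -> 15 lines: orlzp ujhz klj ovzgt jvwfl ndhdc nzbfz fjy hbdm cnp rhkbn ahrau qcvtc eyp qurm
Hunk 2: at line 8 remove [cnp] add [ivjuc] -> 15 lines: orlzp ujhz klj ovzgt jvwfl ndhdc nzbfz fjy hbdm ivjuc rhkbn ahrau qcvtc eyp qurm
Hunk 3: at line 9 remove [rhkbn,ahrau] add [wmlv,kzm,qhttv] -> 16 lines: orlzp ujhz klj ovzgt jvwfl ndhdc nzbfz fjy hbdm ivjuc wmlv kzm qhttv qcvtc eyp qurm
Hunk 4: at line 12 remove [qhttv,qcvtc,eyp] add [eadn] -> 14 lines: orlzp ujhz klj ovzgt jvwfl ndhdc nzbfz fjy hbdm ivjuc wmlv kzm eadn qurm
Hunk 5: at line 8 remove [hbdm,ivjuc,wmlv] add [bdzth] -> 12 lines: orlzp ujhz klj ovzgt jvwfl ndhdc nzbfz fjy bdzth kzm eadn qurm

Answer: orlzp
ujhz
klj
ovzgt
jvwfl
ndhdc
nzbfz
fjy
bdzth
kzm
eadn
qurm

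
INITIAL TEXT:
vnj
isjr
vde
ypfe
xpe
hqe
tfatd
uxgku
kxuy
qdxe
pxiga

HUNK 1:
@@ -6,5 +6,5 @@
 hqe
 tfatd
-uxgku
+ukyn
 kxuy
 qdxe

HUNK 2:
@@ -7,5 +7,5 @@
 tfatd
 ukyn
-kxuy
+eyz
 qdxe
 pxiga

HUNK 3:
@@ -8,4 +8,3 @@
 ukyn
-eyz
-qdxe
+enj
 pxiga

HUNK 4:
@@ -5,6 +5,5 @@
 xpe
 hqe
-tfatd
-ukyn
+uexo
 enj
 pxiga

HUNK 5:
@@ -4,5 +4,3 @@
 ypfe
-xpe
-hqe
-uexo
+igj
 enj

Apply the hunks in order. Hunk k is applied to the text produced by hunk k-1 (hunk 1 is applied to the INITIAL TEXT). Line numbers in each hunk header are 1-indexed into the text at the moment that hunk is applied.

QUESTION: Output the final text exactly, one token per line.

Answer: vnj
isjr
vde
ypfe
igj
enj
pxiga

Derivation:
Hunk 1: at line 6 remove [uxgku] add [ukyn] -> 11 lines: vnj isjr vde ypfe xpe hqe tfatd ukyn kxuy qdxe pxiga
Hunk 2: at line 7 remove [kxuy] add [eyz] -> 11 lines: vnj isjr vde ypfe xpe hqe tfatd ukyn eyz qdxe pxiga
Hunk 3: at line 8 remove [eyz,qdxe] add [enj] -> 10 lines: vnj isjr vde ypfe xpe hqe tfatd ukyn enj pxiga
Hunk 4: at line 5 remove [tfatd,ukyn] add [uexo] -> 9 lines: vnj isjr vde ypfe xpe hqe uexo enj pxiga
Hunk 5: at line 4 remove [xpe,hqe,uexo] add [igj] -> 7 lines: vnj isjr vde ypfe igj enj pxiga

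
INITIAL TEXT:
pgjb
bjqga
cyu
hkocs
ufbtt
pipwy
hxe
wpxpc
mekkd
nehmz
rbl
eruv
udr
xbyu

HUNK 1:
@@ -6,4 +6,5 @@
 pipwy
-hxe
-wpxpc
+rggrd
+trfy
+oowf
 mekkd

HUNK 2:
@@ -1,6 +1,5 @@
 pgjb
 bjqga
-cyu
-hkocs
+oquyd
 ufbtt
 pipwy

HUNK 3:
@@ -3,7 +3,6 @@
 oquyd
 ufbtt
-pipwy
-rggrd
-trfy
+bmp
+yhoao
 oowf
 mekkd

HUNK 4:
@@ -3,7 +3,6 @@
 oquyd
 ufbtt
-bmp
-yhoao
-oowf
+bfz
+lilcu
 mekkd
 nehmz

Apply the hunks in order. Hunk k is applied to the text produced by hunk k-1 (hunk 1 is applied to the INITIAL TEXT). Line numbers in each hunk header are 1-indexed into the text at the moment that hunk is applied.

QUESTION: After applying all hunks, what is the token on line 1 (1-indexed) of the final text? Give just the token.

Answer: pgjb

Derivation:
Hunk 1: at line 6 remove [hxe,wpxpc] add [rggrd,trfy,oowf] -> 15 lines: pgjb bjqga cyu hkocs ufbtt pipwy rggrd trfy oowf mekkd nehmz rbl eruv udr xbyu
Hunk 2: at line 1 remove [cyu,hkocs] add [oquyd] -> 14 lines: pgjb bjqga oquyd ufbtt pipwy rggrd trfy oowf mekkd nehmz rbl eruv udr xbyu
Hunk 3: at line 3 remove [pipwy,rggrd,trfy] add [bmp,yhoao] -> 13 lines: pgjb bjqga oquyd ufbtt bmp yhoao oowf mekkd nehmz rbl eruv udr xbyu
Hunk 4: at line 3 remove [bmp,yhoao,oowf] add [bfz,lilcu] -> 12 lines: pgjb bjqga oquyd ufbtt bfz lilcu mekkd nehmz rbl eruv udr xbyu
Final line 1: pgjb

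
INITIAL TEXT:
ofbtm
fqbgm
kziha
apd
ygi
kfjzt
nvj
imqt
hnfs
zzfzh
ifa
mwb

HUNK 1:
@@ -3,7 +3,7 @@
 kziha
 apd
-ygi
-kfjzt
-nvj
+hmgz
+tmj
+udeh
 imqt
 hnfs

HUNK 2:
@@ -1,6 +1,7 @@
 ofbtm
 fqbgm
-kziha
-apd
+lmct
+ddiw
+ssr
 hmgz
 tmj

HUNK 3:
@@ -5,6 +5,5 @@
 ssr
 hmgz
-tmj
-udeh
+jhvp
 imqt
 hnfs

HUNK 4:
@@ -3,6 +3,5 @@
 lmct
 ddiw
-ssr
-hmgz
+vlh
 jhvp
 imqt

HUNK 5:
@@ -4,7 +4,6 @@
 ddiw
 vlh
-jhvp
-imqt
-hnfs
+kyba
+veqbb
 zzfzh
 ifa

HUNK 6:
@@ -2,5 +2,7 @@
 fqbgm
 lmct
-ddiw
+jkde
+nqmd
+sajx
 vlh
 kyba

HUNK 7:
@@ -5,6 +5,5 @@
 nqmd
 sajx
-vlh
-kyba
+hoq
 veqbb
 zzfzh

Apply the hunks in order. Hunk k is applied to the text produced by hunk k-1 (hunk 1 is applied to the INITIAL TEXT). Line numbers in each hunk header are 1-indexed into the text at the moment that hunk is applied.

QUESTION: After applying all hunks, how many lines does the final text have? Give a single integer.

Answer: 11

Derivation:
Hunk 1: at line 3 remove [ygi,kfjzt,nvj] add [hmgz,tmj,udeh] -> 12 lines: ofbtm fqbgm kziha apd hmgz tmj udeh imqt hnfs zzfzh ifa mwb
Hunk 2: at line 1 remove [kziha,apd] add [lmct,ddiw,ssr] -> 13 lines: ofbtm fqbgm lmct ddiw ssr hmgz tmj udeh imqt hnfs zzfzh ifa mwb
Hunk 3: at line 5 remove [tmj,udeh] add [jhvp] -> 12 lines: ofbtm fqbgm lmct ddiw ssr hmgz jhvp imqt hnfs zzfzh ifa mwb
Hunk 4: at line 3 remove [ssr,hmgz] add [vlh] -> 11 lines: ofbtm fqbgm lmct ddiw vlh jhvp imqt hnfs zzfzh ifa mwb
Hunk 5: at line 4 remove [jhvp,imqt,hnfs] add [kyba,veqbb] -> 10 lines: ofbtm fqbgm lmct ddiw vlh kyba veqbb zzfzh ifa mwb
Hunk 6: at line 2 remove [ddiw] add [jkde,nqmd,sajx] -> 12 lines: ofbtm fqbgm lmct jkde nqmd sajx vlh kyba veqbb zzfzh ifa mwb
Hunk 7: at line 5 remove [vlh,kyba] add [hoq] -> 11 lines: ofbtm fqbgm lmct jkde nqmd sajx hoq veqbb zzfzh ifa mwb
Final line count: 11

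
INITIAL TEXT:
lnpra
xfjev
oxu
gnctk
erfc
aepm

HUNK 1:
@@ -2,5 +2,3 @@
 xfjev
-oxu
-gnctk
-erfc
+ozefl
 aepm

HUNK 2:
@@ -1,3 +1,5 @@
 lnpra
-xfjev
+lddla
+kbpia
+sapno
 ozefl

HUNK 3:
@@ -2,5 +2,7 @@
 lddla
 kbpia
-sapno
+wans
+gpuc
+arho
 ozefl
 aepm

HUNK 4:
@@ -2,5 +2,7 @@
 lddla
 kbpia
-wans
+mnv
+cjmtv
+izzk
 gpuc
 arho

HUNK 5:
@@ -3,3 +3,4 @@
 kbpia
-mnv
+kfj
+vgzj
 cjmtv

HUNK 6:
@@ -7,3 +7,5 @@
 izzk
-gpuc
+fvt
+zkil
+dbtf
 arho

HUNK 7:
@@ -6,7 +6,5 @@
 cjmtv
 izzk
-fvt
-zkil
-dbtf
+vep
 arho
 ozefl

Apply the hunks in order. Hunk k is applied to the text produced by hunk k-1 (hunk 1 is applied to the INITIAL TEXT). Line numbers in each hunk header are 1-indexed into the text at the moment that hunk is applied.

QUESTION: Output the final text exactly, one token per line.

Answer: lnpra
lddla
kbpia
kfj
vgzj
cjmtv
izzk
vep
arho
ozefl
aepm

Derivation:
Hunk 1: at line 2 remove [oxu,gnctk,erfc] add [ozefl] -> 4 lines: lnpra xfjev ozefl aepm
Hunk 2: at line 1 remove [xfjev] add [lddla,kbpia,sapno] -> 6 lines: lnpra lddla kbpia sapno ozefl aepm
Hunk 3: at line 2 remove [sapno] add [wans,gpuc,arho] -> 8 lines: lnpra lddla kbpia wans gpuc arho ozefl aepm
Hunk 4: at line 2 remove [wans] add [mnv,cjmtv,izzk] -> 10 lines: lnpra lddla kbpia mnv cjmtv izzk gpuc arho ozefl aepm
Hunk 5: at line 3 remove [mnv] add [kfj,vgzj] -> 11 lines: lnpra lddla kbpia kfj vgzj cjmtv izzk gpuc arho ozefl aepm
Hunk 6: at line 7 remove [gpuc] add [fvt,zkil,dbtf] -> 13 lines: lnpra lddla kbpia kfj vgzj cjmtv izzk fvt zkil dbtf arho ozefl aepm
Hunk 7: at line 6 remove [fvt,zkil,dbtf] add [vep] -> 11 lines: lnpra lddla kbpia kfj vgzj cjmtv izzk vep arho ozefl aepm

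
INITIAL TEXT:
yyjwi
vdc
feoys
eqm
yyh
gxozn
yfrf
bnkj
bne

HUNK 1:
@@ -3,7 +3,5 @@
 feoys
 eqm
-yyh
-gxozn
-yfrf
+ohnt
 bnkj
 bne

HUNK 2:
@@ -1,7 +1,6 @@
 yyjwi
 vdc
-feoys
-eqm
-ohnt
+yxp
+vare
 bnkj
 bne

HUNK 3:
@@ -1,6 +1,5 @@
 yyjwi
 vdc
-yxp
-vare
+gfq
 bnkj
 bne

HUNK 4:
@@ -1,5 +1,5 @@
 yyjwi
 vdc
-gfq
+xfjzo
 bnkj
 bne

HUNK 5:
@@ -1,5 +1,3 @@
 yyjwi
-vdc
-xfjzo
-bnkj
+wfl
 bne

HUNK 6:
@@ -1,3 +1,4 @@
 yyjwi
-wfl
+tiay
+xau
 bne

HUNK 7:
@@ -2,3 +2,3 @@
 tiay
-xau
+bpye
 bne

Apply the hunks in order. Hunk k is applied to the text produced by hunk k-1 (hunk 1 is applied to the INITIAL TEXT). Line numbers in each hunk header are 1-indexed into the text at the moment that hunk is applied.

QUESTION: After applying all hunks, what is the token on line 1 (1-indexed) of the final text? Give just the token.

Hunk 1: at line 3 remove [yyh,gxozn,yfrf] add [ohnt] -> 7 lines: yyjwi vdc feoys eqm ohnt bnkj bne
Hunk 2: at line 1 remove [feoys,eqm,ohnt] add [yxp,vare] -> 6 lines: yyjwi vdc yxp vare bnkj bne
Hunk 3: at line 1 remove [yxp,vare] add [gfq] -> 5 lines: yyjwi vdc gfq bnkj bne
Hunk 4: at line 1 remove [gfq] add [xfjzo] -> 5 lines: yyjwi vdc xfjzo bnkj bne
Hunk 5: at line 1 remove [vdc,xfjzo,bnkj] add [wfl] -> 3 lines: yyjwi wfl bne
Hunk 6: at line 1 remove [wfl] add [tiay,xau] -> 4 lines: yyjwi tiay xau bne
Hunk 7: at line 2 remove [xau] add [bpye] -> 4 lines: yyjwi tiay bpye bne
Final line 1: yyjwi

Answer: yyjwi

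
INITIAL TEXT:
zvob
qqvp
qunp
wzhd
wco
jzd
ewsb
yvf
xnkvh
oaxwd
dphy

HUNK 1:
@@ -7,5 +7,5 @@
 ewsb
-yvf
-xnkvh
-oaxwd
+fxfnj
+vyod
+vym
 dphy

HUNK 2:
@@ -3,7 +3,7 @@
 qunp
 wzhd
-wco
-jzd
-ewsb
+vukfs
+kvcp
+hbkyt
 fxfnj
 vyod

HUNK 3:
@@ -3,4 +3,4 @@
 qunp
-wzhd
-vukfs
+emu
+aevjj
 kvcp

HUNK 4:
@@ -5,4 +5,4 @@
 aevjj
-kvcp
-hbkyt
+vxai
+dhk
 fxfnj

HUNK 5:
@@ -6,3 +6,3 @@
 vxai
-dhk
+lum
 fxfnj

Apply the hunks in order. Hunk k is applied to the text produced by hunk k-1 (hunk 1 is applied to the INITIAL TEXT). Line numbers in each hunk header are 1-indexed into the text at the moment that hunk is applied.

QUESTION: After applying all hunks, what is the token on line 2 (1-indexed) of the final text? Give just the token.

Answer: qqvp

Derivation:
Hunk 1: at line 7 remove [yvf,xnkvh,oaxwd] add [fxfnj,vyod,vym] -> 11 lines: zvob qqvp qunp wzhd wco jzd ewsb fxfnj vyod vym dphy
Hunk 2: at line 3 remove [wco,jzd,ewsb] add [vukfs,kvcp,hbkyt] -> 11 lines: zvob qqvp qunp wzhd vukfs kvcp hbkyt fxfnj vyod vym dphy
Hunk 3: at line 3 remove [wzhd,vukfs] add [emu,aevjj] -> 11 lines: zvob qqvp qunp emu aevjj kvcp hbkyt fxfnj vyod vym dphy
Hunk 4: at line 5 remove [kvcp,hbkyt] add [vxai,dhk] -> 11 lines: zvob qqvp qunp emu aevjj vxai dhk fxfnj vyod vym dphy
Hunk 5: at line 6 remove [dhk] add [lum] -> 11 lines: zvob qqvp qunp emu aevjj vxai lum fxfnj vyod vym dphy
Final line 2: qqvp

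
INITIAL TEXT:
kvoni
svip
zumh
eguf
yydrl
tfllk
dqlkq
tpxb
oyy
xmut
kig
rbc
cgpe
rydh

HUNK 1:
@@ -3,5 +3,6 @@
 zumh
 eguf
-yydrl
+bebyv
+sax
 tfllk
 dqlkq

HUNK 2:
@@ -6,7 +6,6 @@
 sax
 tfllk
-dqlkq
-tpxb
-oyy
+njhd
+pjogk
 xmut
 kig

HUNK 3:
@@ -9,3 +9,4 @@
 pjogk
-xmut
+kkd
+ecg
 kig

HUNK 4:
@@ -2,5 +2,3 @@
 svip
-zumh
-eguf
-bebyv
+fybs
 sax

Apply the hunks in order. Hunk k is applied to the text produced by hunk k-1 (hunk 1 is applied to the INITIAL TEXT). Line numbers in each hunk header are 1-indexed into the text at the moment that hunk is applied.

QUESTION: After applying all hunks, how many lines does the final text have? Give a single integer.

Hunk 1: at line 3 remove [yydrl] add [bebyv,sax] -> 15 lines: kvoni svip zumh eguf bebyv sax tfllk dqlkq tpxb oyy xmut kig rbc cgpe rydh
Hunk 2: at line 6 remove [dqlkq,tpxb,oyy] add [njhd,pjogk] -> 14 lines: kvoni svip zumh eguf bebyv sax tfllk njhd pjogk xmut kig rbc cgpe rydh
Hunk 3: at line 9 remove [xmut] add [kkd,ecg] -> 15 lines: kvoni svip zumh eguf bebyv sax tfllk njhd pjogk kkd ecg kig rbc cgpe rydh
Hunk 4: at line 2 remove [zumh,eguf,bebyv] add [fybs] -> 13 lines: kvoni svip fybs sax tfllk njhd pjogk kkd ecg kig rbc cgpe rydh
Final line count: 13

Answer: 13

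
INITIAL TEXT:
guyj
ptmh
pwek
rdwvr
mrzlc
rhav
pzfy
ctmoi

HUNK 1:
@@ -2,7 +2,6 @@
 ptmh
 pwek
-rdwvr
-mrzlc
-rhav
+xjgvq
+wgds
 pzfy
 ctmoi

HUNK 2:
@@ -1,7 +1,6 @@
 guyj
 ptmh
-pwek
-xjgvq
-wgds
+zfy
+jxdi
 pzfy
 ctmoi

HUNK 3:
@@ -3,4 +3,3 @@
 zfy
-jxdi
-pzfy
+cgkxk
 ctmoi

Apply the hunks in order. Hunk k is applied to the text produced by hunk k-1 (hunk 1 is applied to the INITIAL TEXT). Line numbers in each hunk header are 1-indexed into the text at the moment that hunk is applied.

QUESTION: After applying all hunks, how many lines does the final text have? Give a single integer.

Hunk 1: at line 2 remove [rdwvr,mrzlc,rhav] add [xjgvq,wgds] -> 7 lines: guyj ptmh pwek xjgvq wgds pzfy ctmoi
Hunk 2: at line 1 remove [pwek,xjgvq,wgds] add [zfy,jxdi] -> 6 lines: guyj ptmh zfy jxdi pzfy ctmoi
Hunk 3: at line 3 remove [jxdi,pzfy] add [cgkxk] -> 5 lines: guyj ptmh zfy cgkxk ctmoi
Final line count: 5

Answer: 5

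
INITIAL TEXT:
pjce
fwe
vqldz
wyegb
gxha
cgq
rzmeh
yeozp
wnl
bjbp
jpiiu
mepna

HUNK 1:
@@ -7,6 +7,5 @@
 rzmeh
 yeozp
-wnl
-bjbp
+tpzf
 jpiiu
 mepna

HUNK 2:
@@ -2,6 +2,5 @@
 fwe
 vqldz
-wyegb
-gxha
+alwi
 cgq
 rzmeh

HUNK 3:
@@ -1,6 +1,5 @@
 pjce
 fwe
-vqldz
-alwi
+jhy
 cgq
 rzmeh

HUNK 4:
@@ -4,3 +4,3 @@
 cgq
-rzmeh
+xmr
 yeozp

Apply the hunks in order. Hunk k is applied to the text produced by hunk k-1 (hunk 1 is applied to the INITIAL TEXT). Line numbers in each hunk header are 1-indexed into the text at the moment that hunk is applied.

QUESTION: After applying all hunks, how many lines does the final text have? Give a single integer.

Answer: 9

Derivation:
Hunk 1: at line 7 remove [wnl,bjbp] add [tpzf] -> 11 lines: pjce fwe vqldz wyegb gxha cgq rzmeh yeozp tpzf jpiiu mepna
Hunk 2: at line 2 remove [wyegb,gxha] add [alwi] -> 10 lines: pjce fwe vqldz alwi cgq rzmeh yeozp tpzf jpiiu mepna
Hunk 3: at line 1 remove [vqldz,alwi] add [jhy] -> 9 lines: pjce fwe jhy cgq rzmeh yeozp tpzf jpiiu mepna
Hunk 4: at line 4 remove [rzmeh] add [xmr] -> 9 lines: pjce fwe jhy cgq xmr yeozp tpzf jpiiu mepna
Final line count: 9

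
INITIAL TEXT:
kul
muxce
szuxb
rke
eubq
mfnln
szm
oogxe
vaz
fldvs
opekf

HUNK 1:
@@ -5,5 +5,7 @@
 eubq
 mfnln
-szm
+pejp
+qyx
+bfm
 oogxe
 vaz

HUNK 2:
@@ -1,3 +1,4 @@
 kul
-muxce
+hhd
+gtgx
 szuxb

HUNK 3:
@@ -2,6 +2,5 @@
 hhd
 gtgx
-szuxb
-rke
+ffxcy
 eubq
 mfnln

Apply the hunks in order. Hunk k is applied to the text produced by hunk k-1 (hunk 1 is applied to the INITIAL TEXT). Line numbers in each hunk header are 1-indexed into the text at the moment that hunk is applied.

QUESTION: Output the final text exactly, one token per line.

Answer: kul
hhd
gtgx
ffxcy
eubq
mfnln
pejp
qyx
bfm
oogxe
vaz
fldvs
opekf

Derivation:
Hunk 1: at line 5 remove [szm] add [pejp,qyx,bfm] -> 13 lines: kul muxce szuxb rke eubq mfnln pejp qyx bfm oogxe vaz fldvs opekf
Hunk 2: at line 1 remove [muxce] add [hhd,gtgx] -> 14 lines: kul hhd gtgx szuxb rke eubq mfnln pejp qyx bfm oogxe vaz fldvs opekf
Hunk 3: at line 2 remove [szuxb,rke] add [ffxcy] -> 13 lines: kul hhd gtgx ffxcy eubq mfnln pejp qyx bfm oogxe vaz fldvs opekf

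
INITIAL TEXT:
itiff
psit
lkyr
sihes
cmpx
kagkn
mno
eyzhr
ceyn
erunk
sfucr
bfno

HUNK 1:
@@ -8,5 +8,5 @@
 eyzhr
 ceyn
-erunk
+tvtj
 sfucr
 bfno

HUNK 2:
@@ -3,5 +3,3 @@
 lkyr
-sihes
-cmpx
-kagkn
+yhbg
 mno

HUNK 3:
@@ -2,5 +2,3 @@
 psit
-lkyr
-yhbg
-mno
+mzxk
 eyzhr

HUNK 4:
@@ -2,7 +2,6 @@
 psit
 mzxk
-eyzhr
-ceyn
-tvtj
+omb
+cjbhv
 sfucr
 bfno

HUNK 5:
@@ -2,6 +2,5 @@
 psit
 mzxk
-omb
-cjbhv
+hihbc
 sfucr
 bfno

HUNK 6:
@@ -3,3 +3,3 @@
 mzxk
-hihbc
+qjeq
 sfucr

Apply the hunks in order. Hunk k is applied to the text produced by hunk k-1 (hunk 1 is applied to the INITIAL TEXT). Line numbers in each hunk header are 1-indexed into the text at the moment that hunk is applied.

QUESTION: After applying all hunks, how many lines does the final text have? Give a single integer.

Hunk 1: at line 8 remove [erunk] add [tvtj] -> 12 lines: itiff psit lkyr sihes cmpx kagkn mno eyzhr ceyn tvtj sfucr bfno
Hunk 2: at line 3 remove [sihes,cmpx,kagkn] add [yhbg] -> 10 lines: itiff psit lkyr yhbg mno eyzhr ceyn tvtj sfucr bfno
Hunk 3: at line 2 remove [lkyr,yhbg,mno] add [mzxk] -> 8 lines: itiff psit mzxk eyzhr ceyn tvtj sfucr bfno
Hunk 4: at line 2 remove [eyzhr,ceyn,tvtj] add [omb,cjbhv] -> 7 lines: itiff psit mzxk omb cjbhv sfucr bfno
Hunk 5: at line 2 remove [omb,cjbhv] add [hihbc] -> 6 lines: itiff psit mzxk hihbc sfucr bfno
Hunk 6: at line 3 remove [hihbc] add [qjeq] -> 6 lines: itiff psit mzxk qjeq sfucr bfno
Final line count: 6

Answer: 6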